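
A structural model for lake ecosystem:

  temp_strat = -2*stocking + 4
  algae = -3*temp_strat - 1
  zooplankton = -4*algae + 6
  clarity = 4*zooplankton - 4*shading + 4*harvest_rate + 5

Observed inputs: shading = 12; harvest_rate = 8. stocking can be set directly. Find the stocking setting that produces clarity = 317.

Substituting into the algae equation gives algae = 6*stocking - 13.
Substituting into the zooplankton equation gives zooplankton = -24*stocking + 58.
Substituting into the clarity equation gives clarity = -96*stocking + 221.
Solve -96*stocking + 221 = 317: stocking = (317 - 221) / -96 = -1.

stocking = -1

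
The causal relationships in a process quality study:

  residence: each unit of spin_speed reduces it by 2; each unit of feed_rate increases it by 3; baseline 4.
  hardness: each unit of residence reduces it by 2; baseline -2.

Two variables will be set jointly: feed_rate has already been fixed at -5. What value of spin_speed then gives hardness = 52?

With feed_rate held at -5:
Substituting into the residence equation gives residence = -2*spin_speed - 11.
So hardness = 4*spin_speed + 20.
Solve 4*spin_speed + 20 = 52: spin_speed = (52 - 20) / 4 = 8.

spin_speed = 8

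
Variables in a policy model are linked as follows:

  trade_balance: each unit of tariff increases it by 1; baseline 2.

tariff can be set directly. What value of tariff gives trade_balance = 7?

tariff = 5

Solve tariff + 2 = 7: tariff = (7 - 2) / 1 = 5.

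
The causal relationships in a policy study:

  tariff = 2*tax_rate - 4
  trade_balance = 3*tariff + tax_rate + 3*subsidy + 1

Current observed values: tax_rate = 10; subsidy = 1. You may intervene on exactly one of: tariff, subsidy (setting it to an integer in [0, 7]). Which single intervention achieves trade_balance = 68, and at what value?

set subsidy = 3

Intervening on tariff: trade_balance = 3*tariff + 14. Reaching 68 requires tariff = 18, outside [0, 7].
Intervening on subsidy: with other inputs at their observed values, trade_balance = 3*subsidy + 59. Solving for 68 gives subsidy = 3, within [0, 7].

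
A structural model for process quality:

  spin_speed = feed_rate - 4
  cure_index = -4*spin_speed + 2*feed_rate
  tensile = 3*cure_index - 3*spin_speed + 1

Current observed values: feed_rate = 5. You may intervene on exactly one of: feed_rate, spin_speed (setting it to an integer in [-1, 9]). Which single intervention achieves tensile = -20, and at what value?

set feed_rate = 9

Intervening on feed_rate: with other inputs at their observed values, tensile = -9*feed_rate + 61. Solving for -20 gives feed_rate = 9, within [-1, 9].
Intervening on spin_speed: tensile = -15*spin_speed + 31. Reaching -20 requires spin_speed = 17/5, not an integer.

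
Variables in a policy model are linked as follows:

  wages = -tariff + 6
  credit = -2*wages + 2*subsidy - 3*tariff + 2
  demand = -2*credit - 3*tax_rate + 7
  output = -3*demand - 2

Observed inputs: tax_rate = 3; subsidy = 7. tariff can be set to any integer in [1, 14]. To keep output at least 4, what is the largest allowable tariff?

tariff = 4

Substituting into the credit equation gives credit = -tariff + 4.
So demand = 2*tariff - 10.
This gives output = -6*tariff + 28.
Require -6*tariff + 28 ≥ 4, so tariff ≤ 4.
The largest integer in [1, 14] satisfying this is 4.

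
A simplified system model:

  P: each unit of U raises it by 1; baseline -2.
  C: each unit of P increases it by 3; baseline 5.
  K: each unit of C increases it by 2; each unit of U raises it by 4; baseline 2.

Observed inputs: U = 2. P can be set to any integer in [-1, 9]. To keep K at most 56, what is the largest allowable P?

P = 6

Intervening on P fixes its value directly, overriding its dependence on U.
Substituting into the K equation gives K = 6*P + 20.
Require 6*P + 20 ≤ 56, so P ≤ 6.
The largest integer in [-1, 9] satisfying this is 6.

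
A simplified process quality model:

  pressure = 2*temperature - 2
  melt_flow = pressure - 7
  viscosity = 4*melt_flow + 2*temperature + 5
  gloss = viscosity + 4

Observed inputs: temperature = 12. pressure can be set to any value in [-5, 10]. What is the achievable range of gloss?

-15 to 45

Intervening on pressure fixes its value directly, overriding its dependence on temperature.
Substituting into the viscosity equation gives viscosity = 4*pressure + 1.
gloss becomes 4*pressure + 5.
Linear in pressure, so extremes are at the endpoints: pressure = -5 gives gloss = -15; pressure = 10 gives gloss = 45.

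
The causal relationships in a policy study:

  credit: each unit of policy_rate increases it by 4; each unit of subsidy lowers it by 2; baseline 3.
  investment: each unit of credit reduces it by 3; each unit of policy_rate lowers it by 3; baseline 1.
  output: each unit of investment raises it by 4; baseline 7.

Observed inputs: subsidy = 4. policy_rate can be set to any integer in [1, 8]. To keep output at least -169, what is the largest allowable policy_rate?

Substituting into the credit equation gives credit = 4*policy_rate - 5.
Substituting into the investment equation gives investment = -15*policy_rate + 16.
This gives output = -60*policy_rate + 71.
Require -60*policy_rate + 71 ≥ -169, so policy_rate ≤ 4.
The largest integer in [1, 8] satisfying this is 4.

policy_rate = 4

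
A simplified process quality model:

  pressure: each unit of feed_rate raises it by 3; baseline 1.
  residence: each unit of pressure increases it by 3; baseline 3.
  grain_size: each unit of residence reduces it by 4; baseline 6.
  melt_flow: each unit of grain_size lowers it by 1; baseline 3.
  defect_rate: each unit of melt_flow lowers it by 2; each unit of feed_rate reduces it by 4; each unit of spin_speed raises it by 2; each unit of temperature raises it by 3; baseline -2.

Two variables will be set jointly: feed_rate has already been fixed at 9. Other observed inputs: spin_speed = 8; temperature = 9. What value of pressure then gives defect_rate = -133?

With feed_rate held at 9:
Intervening on pressure fixes its value directly, overriding its dependence on feed_rate.
Substituting into the grain_size equation gives grain_size = -12*pressure - 6.
melt_flow becomes 12*pressure + 9.
Substituting into the defect_rate equation gives defect_rate = -24*pressure - 13.
Solve -24*pressure - 13 = -133: pressure = (-133 + 13) / -24 = 5.

pressure = 5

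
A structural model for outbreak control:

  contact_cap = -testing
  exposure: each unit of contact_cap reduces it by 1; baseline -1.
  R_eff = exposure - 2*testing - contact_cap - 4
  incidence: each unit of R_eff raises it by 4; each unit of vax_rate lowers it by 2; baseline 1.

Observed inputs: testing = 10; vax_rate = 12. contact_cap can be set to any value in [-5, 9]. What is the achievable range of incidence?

Intervening on contact_cap fixes its value directly, overriding its dependence on testing.
Substituting into the R_eff equation gives R_eff = -2*contact_cap - 25.
incidence becomes -8*contact_cap - 123.
Linear in contact_cap, so extremes are at the endpoints: contact_cap = -5 gives incidence = -83; contact_cap = 9 gives incidence = -195.

-195 to -83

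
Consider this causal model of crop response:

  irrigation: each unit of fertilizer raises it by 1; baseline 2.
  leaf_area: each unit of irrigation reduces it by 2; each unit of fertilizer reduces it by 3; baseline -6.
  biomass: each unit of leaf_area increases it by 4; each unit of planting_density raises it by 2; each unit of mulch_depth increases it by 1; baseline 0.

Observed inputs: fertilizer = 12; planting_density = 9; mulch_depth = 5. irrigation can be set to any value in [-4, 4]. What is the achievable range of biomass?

-177 to -113

Intervening on irrigation fixes its value directly, overriding its dependence on fertilizer.
Substituting into the leaf_area equation gives leaf_area = -2*irrigation - 42.
Substituting into the biomass equation gives biomass = -8*irrigation - 145.
Linear in irrigation, so extremes are at the endpoints: irrigation = -4 gives biomass = -113; irrigation = 4 gives biomass = -177.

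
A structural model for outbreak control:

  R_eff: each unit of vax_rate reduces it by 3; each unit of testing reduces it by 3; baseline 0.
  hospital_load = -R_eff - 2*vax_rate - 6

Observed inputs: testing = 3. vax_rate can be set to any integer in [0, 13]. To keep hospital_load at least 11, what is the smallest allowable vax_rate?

vax_rate = 8

Substituting into the R_eff equation gives R_eff = -3*vax_rate - 9.
Substituting into the hospital_load equation gives hospital_load = vax_rate + 3.
Require vax_rate + 3 ≥ 11, so vax_rate ≥ 8.
The smallest integer in [0, 13] satisfying this is 8.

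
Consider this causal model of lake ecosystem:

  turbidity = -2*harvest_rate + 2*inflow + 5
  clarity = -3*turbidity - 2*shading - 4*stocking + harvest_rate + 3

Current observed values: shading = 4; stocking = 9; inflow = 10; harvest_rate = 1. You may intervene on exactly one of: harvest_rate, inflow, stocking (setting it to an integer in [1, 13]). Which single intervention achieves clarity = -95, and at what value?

Intervening on harvest_rate: with other inputs at their observed values, clarity = 7*harvest_rate - 116. Solving for -95 gives harvest_rate = 3, within [1, 13].
Intervening on inflow: clarity = -6*inflow - 49. Reaching -95 requires inflow = 23/3, not an integer.
Intervening on stocking: clarity = -4*stocking - 73. Reaching -95 requires stocking = 11/2, not an integer.

set harvest_rate = 3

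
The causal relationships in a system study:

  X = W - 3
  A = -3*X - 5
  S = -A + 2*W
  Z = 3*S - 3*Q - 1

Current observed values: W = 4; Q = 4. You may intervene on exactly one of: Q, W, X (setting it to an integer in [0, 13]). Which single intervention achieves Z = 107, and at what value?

Intervening on Q: Z = -3*Q + 47. Reaching 107 requires Q = -20, outside [0, 13].
Intervening on W: Z = 15*W - 25. Reaching 107 requires W = 44/5, not an integer.
Intervening on X: with other inputs at their observed values, Z = 9*X + 26. Solving for 107 gives X = 9, within [0, 13].

set X = 9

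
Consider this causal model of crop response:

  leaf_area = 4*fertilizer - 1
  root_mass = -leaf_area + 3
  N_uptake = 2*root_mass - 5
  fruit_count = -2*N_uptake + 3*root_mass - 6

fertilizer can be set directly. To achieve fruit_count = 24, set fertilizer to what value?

fertilizer = 6

Substituting into the root_mass equation gives root_mass = -4*fertilizer + 4.
Substituting into the N_uptake equation gives N_uptake = -8*fertilizer + 3.
Substituting into the fruit_count equation gives fruit_count = 4*fertilizer.
Solve 4*fertilizer = 24: fertilizer = 24 / 4 = 6.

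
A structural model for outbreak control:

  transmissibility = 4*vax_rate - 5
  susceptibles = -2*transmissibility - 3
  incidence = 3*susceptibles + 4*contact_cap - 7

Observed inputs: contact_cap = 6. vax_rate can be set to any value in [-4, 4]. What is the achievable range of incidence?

Substituting into the susceptibles equation gives susceptibles = -8*vax_rate + 7.
Substituting into the incidence equation gives incidence = -24*vax_rate + 38.
Linear in vax_rate, so extremes are at the endpoints: vax_rate = -4 gives incidence = 134; vax_rate = 4 gives incidence = -58.

-58 to 134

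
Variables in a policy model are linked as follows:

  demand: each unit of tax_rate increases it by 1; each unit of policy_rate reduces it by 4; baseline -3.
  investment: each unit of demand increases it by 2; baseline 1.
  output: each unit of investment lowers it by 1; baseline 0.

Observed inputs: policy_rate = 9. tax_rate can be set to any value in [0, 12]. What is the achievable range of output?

Substituting into the demand equation gives demand = tax_rate - 39.
This gives investment = 2*tax_rate - 77.
So output = -2*tax_rate + 77.
Linear in tax_rate, so extremes are at the endpoints: tax_rate = 0 gives output = 77; tax_rate = 12 gives output = 53.

53 to 77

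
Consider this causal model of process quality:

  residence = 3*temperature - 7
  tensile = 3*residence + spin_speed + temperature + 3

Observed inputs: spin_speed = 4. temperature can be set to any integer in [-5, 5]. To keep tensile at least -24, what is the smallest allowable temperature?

temperature = -1

Substituting into the tensile equation gives tensile = 10*temperature - 14.
Require 10*temperature - 14 ≥ -24, so temperature ≥ -1.
The smallest integer in [-5, 5] satisfying this is -1.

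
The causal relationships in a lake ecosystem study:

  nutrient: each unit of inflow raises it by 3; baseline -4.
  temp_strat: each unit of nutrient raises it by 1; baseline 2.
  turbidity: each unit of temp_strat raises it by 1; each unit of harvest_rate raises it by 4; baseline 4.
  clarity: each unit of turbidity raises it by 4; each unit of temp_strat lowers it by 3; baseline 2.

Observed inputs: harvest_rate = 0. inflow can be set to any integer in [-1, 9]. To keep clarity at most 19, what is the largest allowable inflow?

Substituting into the temp_strat equation gives temp_strat = 3*inflow - 2.
Substituting into the turbidity equation gives turbidity = 3*inflow + 2.
Substituting into the clarity equation gives clarity = 3*inflow + 16.
Require 3*inflow + 16 ≤ 19, so inflow ≤ 1.
The largest integer in [-1, 9] satisfying this is 1.

inflow = 1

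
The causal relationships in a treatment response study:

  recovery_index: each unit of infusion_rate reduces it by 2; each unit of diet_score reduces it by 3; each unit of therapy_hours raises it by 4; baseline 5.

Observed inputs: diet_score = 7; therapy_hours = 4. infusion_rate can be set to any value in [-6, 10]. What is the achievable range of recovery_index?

Substituting into the recovery_index equation gives recovery_index = -2*infusion_rate.
Linear in infusion_rate, so extremes are at the endpoints: infusion_rate = -6 gives recovery_index = 12; infusion_rate = 10 gives recovery_index = -20.

-20 to 12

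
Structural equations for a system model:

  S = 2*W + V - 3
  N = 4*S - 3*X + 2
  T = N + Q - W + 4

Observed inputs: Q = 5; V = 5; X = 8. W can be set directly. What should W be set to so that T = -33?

Substituting into the S equation gives S = 2*W + 2.
So N = 8*W - 14.
T becomes 7*W - 5.
Solve 7*W - 5 = -33: W = (-33 + 5) / 7 = -4.

W = -4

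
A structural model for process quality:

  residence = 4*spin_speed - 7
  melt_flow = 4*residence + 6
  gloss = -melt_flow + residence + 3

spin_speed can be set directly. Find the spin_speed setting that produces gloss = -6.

spin_speed = 2

Substituting into the melt_flow equation gives melt_flow = 16*spin_speed - 22.
So gloss = -12*spin_speed + 18.
Solve -12*spin_speed + 18 = -6: spin_speed = (-6 - 18) / -12 = 2.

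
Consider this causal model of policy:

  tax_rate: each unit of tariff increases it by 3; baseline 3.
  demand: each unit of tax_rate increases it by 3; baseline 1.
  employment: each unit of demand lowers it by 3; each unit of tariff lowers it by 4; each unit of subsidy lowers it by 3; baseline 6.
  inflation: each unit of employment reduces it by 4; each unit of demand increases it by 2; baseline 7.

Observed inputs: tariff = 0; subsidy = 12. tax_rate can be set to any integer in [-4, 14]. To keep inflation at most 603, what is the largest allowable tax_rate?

Intervening on tax_rate fixes its value directly, overriding its dependence on tariff.
Substituting into the employment equation gives employment = -9*tax_rate - 33.
Substituting into the inflation equation gives inflation = 42*tax_rate + 141.
Require 42*tax_rate + 141 ≤ 603, so tax_rate ≤ 11.
The largest integer in [-4, 14] satisfying this is 11.

tax_rate = 11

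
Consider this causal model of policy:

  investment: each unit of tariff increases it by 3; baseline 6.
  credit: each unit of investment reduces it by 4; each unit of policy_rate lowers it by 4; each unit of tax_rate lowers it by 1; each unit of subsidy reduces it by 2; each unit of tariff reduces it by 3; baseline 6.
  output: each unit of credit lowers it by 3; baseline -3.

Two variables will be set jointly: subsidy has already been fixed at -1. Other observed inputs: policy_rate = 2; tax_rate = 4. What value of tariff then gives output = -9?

tariff = -2

With subsidy held at -1:
Substituting into the credit equation gives credit = -15*tariff - 28.
output becomes 45*tariff + 81.
Solve 45*tariff + 81 = -9: tariff = (-9 - 81) / 45 = -2.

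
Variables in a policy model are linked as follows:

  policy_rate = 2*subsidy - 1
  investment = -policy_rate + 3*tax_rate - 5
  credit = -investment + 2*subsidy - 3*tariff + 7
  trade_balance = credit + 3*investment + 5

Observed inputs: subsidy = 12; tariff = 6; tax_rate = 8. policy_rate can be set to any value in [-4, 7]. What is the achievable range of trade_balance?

42 to 64

Intervening on policy_rate fixes its value directly, overriding its dependence on subsidy.
Substituting into the investment equation gives investment = -policy_rate + 19.
Substituting into the credit equation gives credit = policy_rate - 6.
So trade_balance = -2*policy_rate + 56.
Linear in policy_rate, so extremes are at the endpoints: policy_rate = -4 gives trade_balance = 64; policy_rate = 7 gives trade_balance = 42.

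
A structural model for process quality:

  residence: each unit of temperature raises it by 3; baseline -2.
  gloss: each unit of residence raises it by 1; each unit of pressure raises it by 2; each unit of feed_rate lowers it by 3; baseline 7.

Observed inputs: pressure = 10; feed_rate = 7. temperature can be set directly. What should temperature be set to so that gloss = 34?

temperature = 10

Substituting into the gloss equation gives gloss = 3*temperature + 4.
Solve 3*temperature + 4 = 34: temperature = (34 - 4) / 3 = 10.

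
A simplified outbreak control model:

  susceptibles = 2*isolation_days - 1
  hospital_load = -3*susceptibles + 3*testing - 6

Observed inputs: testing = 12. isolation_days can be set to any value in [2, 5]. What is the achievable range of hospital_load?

3 to 21

Substituting into the hospital_load equation gives hospital_load = -6*isolation_days + 33.
Linear in isolation_days, so extremes are at the endpoints: isolation_days = 2 gives hospital_load = 21; isolation_days = 5 gives hospital_load = 3.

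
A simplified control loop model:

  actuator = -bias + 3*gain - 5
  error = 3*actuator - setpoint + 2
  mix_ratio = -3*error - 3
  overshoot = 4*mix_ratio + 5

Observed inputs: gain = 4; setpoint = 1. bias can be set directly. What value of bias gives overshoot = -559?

Substituting into the actuator equation gives actuator = -bias + 7.
So error = -3*bias + 22.
So mix_ratio = 9*bias - 69.
Substituting into the overshoot equation gives overshoot = 36*bias - 271.
Solve 36*bias - 271 = -559: bias = (-559 + 271) / 36 = -8.

bias = -8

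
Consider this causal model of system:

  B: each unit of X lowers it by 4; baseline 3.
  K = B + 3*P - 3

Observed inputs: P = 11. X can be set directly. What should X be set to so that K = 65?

X = -8

Substituting into the K equation gives K = -4*X + 33.
Solve -4*X + 33 = 65: X = (65 - 33) / -4 = -8.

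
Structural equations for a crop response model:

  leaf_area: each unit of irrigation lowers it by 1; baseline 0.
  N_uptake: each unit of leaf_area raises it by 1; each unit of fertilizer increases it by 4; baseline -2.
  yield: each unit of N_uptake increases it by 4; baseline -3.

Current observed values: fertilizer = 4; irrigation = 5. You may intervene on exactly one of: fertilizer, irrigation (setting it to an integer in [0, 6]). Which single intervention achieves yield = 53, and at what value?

set irrigation = 0

Intervening on fertilizer: yield = 16*fertilizer - 31. Reaching 53 requires fertilizer = 21/4, not an integer.
Intervening on irrigation: with other inputs at their observed values, yield = -4*irrigation + 53. Solving for 53 gives irrigation = 0, within [0, 6].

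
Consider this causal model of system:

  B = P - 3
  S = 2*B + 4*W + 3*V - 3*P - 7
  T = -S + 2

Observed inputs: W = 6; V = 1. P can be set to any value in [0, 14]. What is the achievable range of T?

-12 to 2

Substituting into the S equation gives S = -P + 14.
So T = P - 12.
Linear in P, so extremes are at the endpoints: P = 0 gives T = -12; P = 14 gives T = 2.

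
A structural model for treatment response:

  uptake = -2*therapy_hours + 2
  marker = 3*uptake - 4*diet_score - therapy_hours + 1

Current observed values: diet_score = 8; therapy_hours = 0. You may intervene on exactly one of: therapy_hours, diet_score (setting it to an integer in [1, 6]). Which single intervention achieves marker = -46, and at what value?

Intervening on therapy_hours: with other inputs at their observed values, marker = -7*therapy_hours - 25. Solving for -46 gives therapy_hours = 3, within [1, 6].
Intervening on diet_score: marker = -4*diet_score + 7. Reaching -46 requires diet_score = 53/4, not an integer.

set therapy_hours = 3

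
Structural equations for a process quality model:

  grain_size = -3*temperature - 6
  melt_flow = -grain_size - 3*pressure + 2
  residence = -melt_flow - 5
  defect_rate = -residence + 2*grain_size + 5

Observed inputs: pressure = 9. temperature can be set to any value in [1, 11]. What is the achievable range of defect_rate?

-54 to -24

Substituting into the melt_flow equation gives melt_flow = 3*temperature - 19.
Substituting into the residence equation gives residence = -3*temperature + 14.
Substituting into the defect_rate equation gives defect_rate = -3*temperature - 21.
Linear in temperature, so extremes are at the endpoints: temperature = 1 gives defect_rate = -24; temperature = 11 gives defect_rate = -54.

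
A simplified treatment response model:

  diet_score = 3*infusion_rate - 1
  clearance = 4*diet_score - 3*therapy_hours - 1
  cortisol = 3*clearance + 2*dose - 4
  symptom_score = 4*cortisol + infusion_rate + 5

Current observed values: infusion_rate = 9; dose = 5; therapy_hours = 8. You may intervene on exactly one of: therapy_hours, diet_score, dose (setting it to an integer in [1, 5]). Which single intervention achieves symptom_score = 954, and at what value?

Intervening on therapy_hours: symptom_score = -36*therapy_hours + 1274. Reaching 954 requires therapy_hours = 80/9, not an integer.
Intervening on diet_score: symptom_score = 48*diet_score - 262. Reaching 954 requires diet_score = 76/3, not an integer.
Intervening on dose: with other inputs at their observed values, symptom_score = 8*dose + 946. Solving for 954 gives dose = 1, within [1, 5].

set dose = 1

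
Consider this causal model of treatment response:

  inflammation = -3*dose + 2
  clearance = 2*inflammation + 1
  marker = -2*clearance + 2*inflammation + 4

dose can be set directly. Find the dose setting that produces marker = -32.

dose = -5

Substituting into the clearance equation gives clearance = -6*dose + 5.
Substituting into the marker equation gives marker = 6*dose - 2.
Solve 6*dose - 2 = -32: dose = (-32 + 2) / 6 = -5.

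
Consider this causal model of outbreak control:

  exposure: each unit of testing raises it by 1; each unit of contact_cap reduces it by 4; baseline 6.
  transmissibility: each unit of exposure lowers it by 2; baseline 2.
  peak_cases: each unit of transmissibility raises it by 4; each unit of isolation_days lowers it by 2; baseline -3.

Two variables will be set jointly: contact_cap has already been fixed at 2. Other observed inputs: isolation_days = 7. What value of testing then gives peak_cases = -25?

With contact_cap held at 2:
Substituting into the exposure equation gives exposure = testing - 2.
transmissibility becomes -2*testing + 6.
Substituting into the peak_cases equation gives peak_cases = -8*testing + 7.
Solve -8*testing + 7 = -25: testing = (-25 - 7) / -8 = 4.

testing = 4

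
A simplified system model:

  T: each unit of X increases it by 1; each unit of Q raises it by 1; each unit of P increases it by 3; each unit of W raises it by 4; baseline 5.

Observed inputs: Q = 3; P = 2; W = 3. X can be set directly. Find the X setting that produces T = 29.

Substituting into the T equation gives T = X + 26.
Solve X + 26 = 29: X = (29 - 26) / 1 = 3.

X = 3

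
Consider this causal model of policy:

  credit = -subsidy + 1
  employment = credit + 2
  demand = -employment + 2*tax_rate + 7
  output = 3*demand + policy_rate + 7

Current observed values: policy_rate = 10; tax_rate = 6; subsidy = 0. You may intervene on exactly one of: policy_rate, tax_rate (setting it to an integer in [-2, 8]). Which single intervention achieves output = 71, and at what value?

set tax_rate = 7

Intervening on policy_rate: output = policy_rate + 55. Reaching 71 requires policy_rate = 16, outside [-2, 8].
Intervening on tax_rate: with other inputs at their observed values, output = 6*tax_rate + 29. Solving for 71 gives tax_rate = 7, within [-2, 8].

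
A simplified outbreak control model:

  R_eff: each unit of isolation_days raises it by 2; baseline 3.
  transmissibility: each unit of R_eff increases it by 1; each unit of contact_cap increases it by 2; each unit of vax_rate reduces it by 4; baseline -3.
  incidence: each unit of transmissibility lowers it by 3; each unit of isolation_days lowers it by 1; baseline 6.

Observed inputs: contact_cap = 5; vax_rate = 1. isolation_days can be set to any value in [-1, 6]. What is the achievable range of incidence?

Substituting into the transmissibility equation gives transmissibility = 2*isolation_days + 6.
Substituting into the incidence equation gives incidence = -7*isolation_days - 12.
Linear in isolation_days, so extremes are at the endpoints: isolation_days = -1 gives incidence = -5; isolation_days = 6 gives incidence = -54.

-54 to -5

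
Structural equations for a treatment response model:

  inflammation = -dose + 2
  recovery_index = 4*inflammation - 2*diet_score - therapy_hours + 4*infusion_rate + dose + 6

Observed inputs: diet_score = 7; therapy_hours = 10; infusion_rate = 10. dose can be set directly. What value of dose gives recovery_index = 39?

Substituting into the recovery_index equation gives recovery_index = -3*dose + 30.
Solve -3*dose + 30 = 39: dose = (39 - 30) / -3 = -3.

dose = -3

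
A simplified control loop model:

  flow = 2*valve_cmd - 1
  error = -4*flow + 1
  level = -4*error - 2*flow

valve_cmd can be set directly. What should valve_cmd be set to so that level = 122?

valve_cmd = 5

Substituting into the error equation gives error = -8*valve_cmd + 5.
level becomes 28*valve_cmd - 18.
Solve 28*valve_cmd - 18 = 122: valve_cmd = (122 + 18) / 28 = 5.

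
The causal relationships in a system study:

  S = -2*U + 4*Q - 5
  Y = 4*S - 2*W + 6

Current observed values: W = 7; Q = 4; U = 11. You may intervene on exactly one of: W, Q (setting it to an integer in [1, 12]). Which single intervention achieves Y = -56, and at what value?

set W = 9

Intervening on W: with other inputs at their observed values, Y = -2*W - 38. Solving for -56 gives W = 9, within [1, 12].
Intervening on Q: Y = 16*Q - 116. Reaching -56 requires Q = 15/4, not an integer.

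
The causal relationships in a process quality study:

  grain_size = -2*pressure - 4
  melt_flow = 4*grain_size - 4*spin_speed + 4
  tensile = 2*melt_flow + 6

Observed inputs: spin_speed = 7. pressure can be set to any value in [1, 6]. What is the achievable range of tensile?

Substituting into the melt_flow equation gives melt_flow = -8*pressure - 40.
Substituting into the tensile equation gives tensile = -16*pressure - 74.
Linear in pressure, so extremes are at the endpoints: pressure = 1 gives tensile = -90; pressure = 6 gives tensile = -170.

-170 to -90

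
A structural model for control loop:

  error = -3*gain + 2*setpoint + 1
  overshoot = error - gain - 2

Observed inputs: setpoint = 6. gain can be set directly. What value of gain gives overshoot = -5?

Substituting into the error equation gives error = -3*gain + 13.
This gives overshoot = -4*gain + 11.
Solve -4*gain + 11 = -5: gain = (-5 - 11) / -4 = 4.

gain = 4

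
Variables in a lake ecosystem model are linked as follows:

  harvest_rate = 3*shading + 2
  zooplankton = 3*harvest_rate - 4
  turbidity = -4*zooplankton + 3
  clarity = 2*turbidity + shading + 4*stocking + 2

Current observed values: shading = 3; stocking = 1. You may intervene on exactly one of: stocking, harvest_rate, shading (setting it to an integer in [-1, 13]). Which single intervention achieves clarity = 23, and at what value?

set harvest_rate = 1

Intervening on stocking: clarity = 4*stocking - 221. Reaching 23 requires stocking = 61, outside [-1, 13].
Intervening on harvest_rate: with other inputs at their observed values, clarity = -24*harvest_rate + 47. Solving for 23 gives harvest_rate = 1, within [-1, 13].
Intervening on shading: clarity = -71*shading - 4. Reaching 23 requires shading = -27/71, not an integer.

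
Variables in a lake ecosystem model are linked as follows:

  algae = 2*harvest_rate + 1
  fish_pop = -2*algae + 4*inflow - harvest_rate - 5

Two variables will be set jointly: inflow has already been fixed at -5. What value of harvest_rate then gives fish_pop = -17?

With inflow held at -5:
Substituting into the fish_pop equation gives fish_pop = -5*harvest_rate - 27.
Solve -5*harvest_rate - 27 = -17: harvest_rate = (-17 + 27) / -5 = -2.

harvest_rate = -2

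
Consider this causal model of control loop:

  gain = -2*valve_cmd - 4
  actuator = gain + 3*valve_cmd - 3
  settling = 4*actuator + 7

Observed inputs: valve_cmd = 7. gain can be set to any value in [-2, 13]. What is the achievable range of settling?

Intervening on gain fixes its value directly, overriding its dependence on valve_cmd.
Substituting into the actuator equation gives actuator = gain + 18.
Substituting into the settling equation gives settling = 4*gain + 79.
Linear in gain, so extremes are at the endpoints: gain = -2 gives settling = 71; gain = 13 gives settling = 131.

71 to 131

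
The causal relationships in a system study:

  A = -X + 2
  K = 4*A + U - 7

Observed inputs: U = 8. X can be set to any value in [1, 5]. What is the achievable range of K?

Substituting into the K equation gives K = -4*X + 9.
Linear in X, so extremes are at the endpoints: X = 1 gives K = 5; X = 5 gives K = -11.

-11 to 5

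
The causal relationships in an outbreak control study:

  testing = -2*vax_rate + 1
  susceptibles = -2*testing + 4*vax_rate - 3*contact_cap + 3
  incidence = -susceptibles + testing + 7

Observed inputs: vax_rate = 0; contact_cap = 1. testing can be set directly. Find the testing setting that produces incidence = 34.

Intervening on testing fixes its value directly, overriding its dependence on vax_rate.
Substituting into the susceptibles equation gives susceptibles = -2*testing.
Substituting into the incidence equation gives incidence = 3*testing + 7.
Solve 3*testing + 7 = 34: testing = (34 - 7) / 3 = 9.

testing = 9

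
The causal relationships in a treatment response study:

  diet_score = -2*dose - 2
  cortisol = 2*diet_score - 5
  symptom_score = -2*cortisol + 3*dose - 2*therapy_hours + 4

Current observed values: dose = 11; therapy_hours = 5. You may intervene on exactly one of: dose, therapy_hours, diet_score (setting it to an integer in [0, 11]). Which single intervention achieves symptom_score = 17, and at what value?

Intervening on dose: symptom_score = 11*dose + 12. Reaching 17 requires dose = 5/11, not an integer.
Intervening on therapy_hours: symptom_score = -2*therapy_hours + 143. Reaching 17 requires therapy_hours = 63, outside [0, 11].
Intervening on diet_score: with other inputs at their observed values, symptom_score = -4*diet_score + 37. Solving for 17 gives diet_score = 5, within [0, 11].

set diet_score = 5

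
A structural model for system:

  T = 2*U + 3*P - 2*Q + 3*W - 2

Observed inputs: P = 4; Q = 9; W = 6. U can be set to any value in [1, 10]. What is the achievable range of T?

Substituting into the T equation gives T = 2*U + 10.
Linear in U, so extremes are at the endpoints: U = 1 gives T = 12; U = 10 gives T = 30.

12 to 30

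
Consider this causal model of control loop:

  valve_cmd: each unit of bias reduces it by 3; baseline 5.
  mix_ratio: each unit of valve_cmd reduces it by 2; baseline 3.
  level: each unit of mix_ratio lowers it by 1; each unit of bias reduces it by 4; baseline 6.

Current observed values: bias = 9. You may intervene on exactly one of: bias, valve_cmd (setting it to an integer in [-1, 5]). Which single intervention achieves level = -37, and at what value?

Intervening on bias: with other inputs at their observed values, level = -10*bias + 13. Solving for -37 gives bias = 5, within [-1, 5].
Intervening on valve_cmd: level = 2*valve_cmd - 33. Reaching -37 requires valve_cmd = -2, outside [-1, 5].

set bias = 5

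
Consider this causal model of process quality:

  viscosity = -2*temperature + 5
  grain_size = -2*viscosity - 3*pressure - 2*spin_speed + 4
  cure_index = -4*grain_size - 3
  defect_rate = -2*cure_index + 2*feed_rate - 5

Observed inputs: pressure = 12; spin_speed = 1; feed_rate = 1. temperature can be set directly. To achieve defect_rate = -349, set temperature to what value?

temperature = 0

Substituting into the grain_size equation gives grain_size = 4*temperature - 44.
cure_index becomes -16*temperature + 173.
This gives defect_rate = 32*temperature - 349.
Solve 32*temperature - 349 = -349: temperature = (-349 + 349) / 32 = 0.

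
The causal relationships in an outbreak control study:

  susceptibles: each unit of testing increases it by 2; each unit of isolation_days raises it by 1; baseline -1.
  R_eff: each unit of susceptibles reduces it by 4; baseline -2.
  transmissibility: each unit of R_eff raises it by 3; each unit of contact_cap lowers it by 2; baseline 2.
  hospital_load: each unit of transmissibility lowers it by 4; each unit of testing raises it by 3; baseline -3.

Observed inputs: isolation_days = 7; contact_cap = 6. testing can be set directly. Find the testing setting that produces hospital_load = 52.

testing = -3

Substituting into the susceptibles equation gives susceptibles = 2*testing + 6.
Substituting into the R_eff equation gives R_eff = -8*testing - 26.
Substituting into the transmissibility equation gives transmissibility = -24*testing - 88.
Substituting into the hospital_load equation gives hospital_load = 99*testing + 349.
Solve 99*testing + 349 = 52: testing = (52 - 349) / 99 = -3.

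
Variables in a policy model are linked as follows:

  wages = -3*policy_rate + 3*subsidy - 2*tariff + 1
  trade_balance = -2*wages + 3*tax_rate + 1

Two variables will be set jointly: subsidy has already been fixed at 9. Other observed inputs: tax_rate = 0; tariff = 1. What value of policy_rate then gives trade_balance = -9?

policy_rate = 7

With subsidy held at 9:
Substituting into the wages equation gives wages = -3*policy_rate + 26.
This gives trade_balance = 6*policy_rate - 51.
Solve 6*policy_rate - 51 = -9: policy_rate = (-9 + 51) / 6 = 7.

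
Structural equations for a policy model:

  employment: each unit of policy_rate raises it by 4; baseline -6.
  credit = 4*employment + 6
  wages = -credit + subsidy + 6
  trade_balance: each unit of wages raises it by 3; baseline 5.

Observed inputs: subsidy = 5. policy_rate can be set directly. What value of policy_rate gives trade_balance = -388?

Substituting into the credit equation gives credit = 16*policy_rate - 18.
wages becomes -16*policy_rate + 29.
Substituting into the trade_balance equation gives trade_balance = -48*policy_rate + 92.
Solve -48*policy_rate + 92 = -388: policy_rate = (-388 - 92) / -48 = 10.

policy_rate = 10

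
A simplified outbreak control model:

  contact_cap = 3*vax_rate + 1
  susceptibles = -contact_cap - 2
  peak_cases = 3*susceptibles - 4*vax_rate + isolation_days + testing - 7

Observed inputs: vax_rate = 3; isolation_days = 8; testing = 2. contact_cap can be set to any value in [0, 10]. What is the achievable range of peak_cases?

-45 to -15

Intervening on contact_cap fixes its value directly, overriding its dependence on vax_rate.
Substituting into the peak_cases equation gives peak_cases = -3*contact_cap - 15.
Linear in contact_cap, so extremes are at the endpoints: contact_cap = 0 gives peak_cases = -15; contact_cap = 10 gives peak_cases = -45.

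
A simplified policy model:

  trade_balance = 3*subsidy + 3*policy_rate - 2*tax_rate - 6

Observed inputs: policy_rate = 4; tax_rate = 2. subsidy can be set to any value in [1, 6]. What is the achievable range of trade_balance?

Substituting into the trade_balance equation gives trade_balance = 3*subsidy + 2.
Linear in subsidy, so extremes are at the endpoints: subsidy = 1 gives trade_balance = 5; subsidy = 6 gives trade_balance = 20.

5 to 20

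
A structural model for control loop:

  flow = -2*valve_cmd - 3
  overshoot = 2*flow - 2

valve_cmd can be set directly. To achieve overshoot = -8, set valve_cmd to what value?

Substituting into the overshoot equation gives overshoot = -4*valve_cmd - 8.
Solve -4*valve_cmd - 8 = -8: valve_cmd = (-8 + 8) / -4 = 0.

valve_cmd = 0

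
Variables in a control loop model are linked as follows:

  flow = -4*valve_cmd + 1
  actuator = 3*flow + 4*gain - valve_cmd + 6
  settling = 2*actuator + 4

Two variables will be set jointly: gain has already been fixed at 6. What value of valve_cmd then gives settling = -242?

valve_cmd = 12

With gain held at 6:
Substituting into the actuator equation gives actuator = -13*valve_cmd + 33.
Substituting into the settling equation gives settling = -26*valve_cmd + 70.
Solve -26*valve_cmd + 70 = -242: valve_cmd = (-242 - 70) / -26 = 12.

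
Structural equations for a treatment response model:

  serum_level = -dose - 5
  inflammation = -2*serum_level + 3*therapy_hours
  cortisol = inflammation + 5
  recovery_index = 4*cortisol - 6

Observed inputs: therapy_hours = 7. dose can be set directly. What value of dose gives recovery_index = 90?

dose = -6

Substituting into the inflammation equation gives inflammation = 2*dose + 31.
Substituting into the cortisol equation gives cortisol = 2*dose + 36.
recovery_index becomes 8*dose + 138.
Solve 8*dose + 138 = 90: dose = (90 - 138) / 8 = -6.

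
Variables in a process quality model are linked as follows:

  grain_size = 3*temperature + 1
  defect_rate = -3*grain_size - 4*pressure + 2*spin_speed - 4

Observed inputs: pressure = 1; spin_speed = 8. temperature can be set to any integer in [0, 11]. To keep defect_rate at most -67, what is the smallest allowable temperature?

temperature = 8

Substituting into the defect_rate equation gives defect_rate = -9*temperature + 5.
Require -9*temperature + 5 ≤ -67, so temperature ≥ 8.
The smallest integer in [0, 11] satisfying this is 8.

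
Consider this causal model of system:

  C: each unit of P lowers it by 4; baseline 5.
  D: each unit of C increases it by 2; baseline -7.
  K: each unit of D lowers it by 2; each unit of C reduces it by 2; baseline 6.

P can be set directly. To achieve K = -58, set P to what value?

Substituting into the D equation gives D = -8*P + 3.
So K = 24*P - 10.
Solve 24*P - 10 = -58: P = (-58 + 10) / 24 = -2.

P = -2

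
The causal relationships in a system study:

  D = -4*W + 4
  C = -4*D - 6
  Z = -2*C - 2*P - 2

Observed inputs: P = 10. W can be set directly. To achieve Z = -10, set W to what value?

Substituting into the C equation gives C = 16*W - 22.
This gives Z = -32*W + 22.
Solve -32*W + 22 = -10: W = (-10 - 22) / -32 = 1.

W = 1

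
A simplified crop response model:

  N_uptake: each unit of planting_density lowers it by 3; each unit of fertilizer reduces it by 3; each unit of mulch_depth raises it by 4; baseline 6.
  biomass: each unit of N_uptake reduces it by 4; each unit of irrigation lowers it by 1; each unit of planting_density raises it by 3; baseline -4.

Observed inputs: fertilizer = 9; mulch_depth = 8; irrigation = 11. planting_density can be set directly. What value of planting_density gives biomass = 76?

Substituting into the N_uptake equation gives N_uptake = -3*planting_density + 11.
So biomass = 15*planting_density - 59.
Solve 15*planting_density - 59 = 76: planting_density = (76 + 59) / 15 = 9.

planting_density = 9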